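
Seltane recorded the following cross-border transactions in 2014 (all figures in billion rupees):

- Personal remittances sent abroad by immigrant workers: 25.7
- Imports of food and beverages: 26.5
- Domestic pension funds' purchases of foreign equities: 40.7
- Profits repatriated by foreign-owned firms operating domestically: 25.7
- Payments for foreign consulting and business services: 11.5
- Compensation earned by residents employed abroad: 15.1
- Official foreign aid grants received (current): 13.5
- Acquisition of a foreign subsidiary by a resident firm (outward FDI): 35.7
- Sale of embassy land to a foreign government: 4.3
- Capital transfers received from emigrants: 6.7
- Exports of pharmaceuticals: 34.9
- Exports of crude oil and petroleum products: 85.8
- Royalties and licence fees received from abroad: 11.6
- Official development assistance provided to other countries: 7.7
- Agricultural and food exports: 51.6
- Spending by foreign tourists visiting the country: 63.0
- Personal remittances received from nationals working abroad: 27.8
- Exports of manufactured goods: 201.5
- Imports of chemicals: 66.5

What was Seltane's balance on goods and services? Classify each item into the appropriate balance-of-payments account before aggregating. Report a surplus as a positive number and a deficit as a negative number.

343.9

Goods: -66.5 - 26.5 + 85.8 + 201.5 + 51.6 + 34.9 = 280.8
Services: 11.6 + 63.0 - 11.5 = 63.1
Trade balance = 280.8 + 63.1 = 343.9
(Excluded from the trade balance — secondary income: personal remittances sent abroad by immigrant workers 25.7, official foreign aid grants received (current) 13.5, official development assistance provided to other countries 7.7, personal remittances received from nationals working abroad 27.8; financial account: domestic pension funds' purchases of foreign equities 40.7, acquisition of a foreign subsidiary by a resident firm (outward FDI) 35.7; primary income: profits repatriated by foreign-owned firms operating domestically 25.7, compensation earned by residents employed abroad 15.1; capital account: sale of embassy land to a foreign government 4.3, capital transfers received from emigrants 6.7.)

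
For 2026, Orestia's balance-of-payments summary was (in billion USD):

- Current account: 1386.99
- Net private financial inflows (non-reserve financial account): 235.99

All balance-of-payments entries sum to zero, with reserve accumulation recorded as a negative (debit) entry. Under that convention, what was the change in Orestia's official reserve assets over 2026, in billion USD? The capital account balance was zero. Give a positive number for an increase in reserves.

Official reserve transactions balance = -(1386.99 + 235.99) = -1622.98
An accumulation of reserves is recorded as a debit (negative entry), so the change in the stock of reserves is the negative of that balance.
Change in official reserves = -(-1622.98) = 1622.98

1622.98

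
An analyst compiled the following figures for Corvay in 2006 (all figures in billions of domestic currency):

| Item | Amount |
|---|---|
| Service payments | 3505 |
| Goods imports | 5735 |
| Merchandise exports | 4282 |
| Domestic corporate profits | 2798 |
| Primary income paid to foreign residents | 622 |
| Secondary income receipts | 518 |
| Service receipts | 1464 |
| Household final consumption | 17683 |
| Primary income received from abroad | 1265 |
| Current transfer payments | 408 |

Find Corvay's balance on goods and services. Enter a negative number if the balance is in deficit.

Goods balance = 4282 - 5735 = -1453
Services balance = 1464 - 3505 = -2041
Trade balance (goods + services) = -1453 + (-2041) = -3494

-3494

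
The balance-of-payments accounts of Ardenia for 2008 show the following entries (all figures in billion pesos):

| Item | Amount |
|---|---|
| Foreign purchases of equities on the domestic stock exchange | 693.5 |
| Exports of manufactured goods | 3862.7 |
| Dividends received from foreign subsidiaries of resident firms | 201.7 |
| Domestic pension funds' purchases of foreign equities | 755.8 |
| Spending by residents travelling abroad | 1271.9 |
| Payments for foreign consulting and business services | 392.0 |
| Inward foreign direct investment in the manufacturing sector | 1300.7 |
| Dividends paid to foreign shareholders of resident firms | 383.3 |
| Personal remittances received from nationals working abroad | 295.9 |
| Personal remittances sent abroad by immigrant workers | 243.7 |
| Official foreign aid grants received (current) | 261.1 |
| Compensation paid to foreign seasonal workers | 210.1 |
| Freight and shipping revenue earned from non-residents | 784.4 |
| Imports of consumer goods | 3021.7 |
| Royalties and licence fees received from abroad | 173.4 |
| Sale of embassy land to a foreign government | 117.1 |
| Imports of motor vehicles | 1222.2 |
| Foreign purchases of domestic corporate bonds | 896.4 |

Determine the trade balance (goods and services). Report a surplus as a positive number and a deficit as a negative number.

Goods: 3862.7 - 3021.7 - 1222.2 = -381.2
Services: 784.4 + 173.4 - 392.0 - 1271.9 = -706.1
Trade balance = -381.2 + (-706.1) = -1087.3
(Excluded from the trade balance — financial account: foreign purchases of equities on the domestic stock exchange 693.5, domestic pension funds' purchases of foreign equities 755.8, inward foreign direct investment in the manufacturing sector 1300.7, foreign purchases of domestic corporate bonds 896.4; primary income: dividends received from foreign subsidiaries of resident firms 201.7, dividends paid to foreign shareholders of resident firms 383.3, compensation paid to foreign seasonal workers 210.1; secondary income: personal remittances received from nationals working abroad 295.9, personal remittances sent abroad by immigrant workers 243.7, official foreign aid grants received (current) 261.1; capital account: sale of embassy land to a foreign government 117.1.)

-1087.3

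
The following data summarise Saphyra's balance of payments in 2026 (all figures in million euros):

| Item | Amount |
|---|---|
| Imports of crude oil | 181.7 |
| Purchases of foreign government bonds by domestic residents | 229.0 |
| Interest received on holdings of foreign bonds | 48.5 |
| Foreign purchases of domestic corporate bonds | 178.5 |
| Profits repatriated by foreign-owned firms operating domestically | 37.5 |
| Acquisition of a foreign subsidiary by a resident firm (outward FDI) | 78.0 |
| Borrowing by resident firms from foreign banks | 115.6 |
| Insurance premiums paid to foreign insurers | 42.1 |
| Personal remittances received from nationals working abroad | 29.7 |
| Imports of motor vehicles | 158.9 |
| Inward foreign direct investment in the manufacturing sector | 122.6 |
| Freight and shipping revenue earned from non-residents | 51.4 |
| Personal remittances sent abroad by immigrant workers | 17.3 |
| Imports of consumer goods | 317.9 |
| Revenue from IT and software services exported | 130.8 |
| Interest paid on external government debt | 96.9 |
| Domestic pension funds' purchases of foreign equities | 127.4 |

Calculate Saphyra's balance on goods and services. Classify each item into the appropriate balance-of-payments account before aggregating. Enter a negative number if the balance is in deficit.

Goods: -158.9 - 317.9 - 181.7 = -658.5
Services: -42.1 + 51.4 + 130.8 = 140.1
Trade balance = -658.5 + 140.1 = -518.4
(Excluded from the trade balance — financial account: purchases of foreign government bonds by domestic residents 229.0, foreign purchases of domestic corporate bonds 178.5, acquisition of a foreign subsidiary by a resident firm (outward FDI) 78.0, borrowing by resident firms from foreign banks 115.6, inward foreign direct investment in the manufacturing sector 122.6, domestic pension funds' purchases of foreign equities 127.4; primary income: interest received on holdings of foreign bonds 48.5, profits repatriated by foreign-owned firms operating domestically 37.5, interest paid on external government debt 96.9; secondary income: personal remittances received from nationals working abroad 29.7, personal remittances sent abroad by immigrant workers 17.3.)

-518.4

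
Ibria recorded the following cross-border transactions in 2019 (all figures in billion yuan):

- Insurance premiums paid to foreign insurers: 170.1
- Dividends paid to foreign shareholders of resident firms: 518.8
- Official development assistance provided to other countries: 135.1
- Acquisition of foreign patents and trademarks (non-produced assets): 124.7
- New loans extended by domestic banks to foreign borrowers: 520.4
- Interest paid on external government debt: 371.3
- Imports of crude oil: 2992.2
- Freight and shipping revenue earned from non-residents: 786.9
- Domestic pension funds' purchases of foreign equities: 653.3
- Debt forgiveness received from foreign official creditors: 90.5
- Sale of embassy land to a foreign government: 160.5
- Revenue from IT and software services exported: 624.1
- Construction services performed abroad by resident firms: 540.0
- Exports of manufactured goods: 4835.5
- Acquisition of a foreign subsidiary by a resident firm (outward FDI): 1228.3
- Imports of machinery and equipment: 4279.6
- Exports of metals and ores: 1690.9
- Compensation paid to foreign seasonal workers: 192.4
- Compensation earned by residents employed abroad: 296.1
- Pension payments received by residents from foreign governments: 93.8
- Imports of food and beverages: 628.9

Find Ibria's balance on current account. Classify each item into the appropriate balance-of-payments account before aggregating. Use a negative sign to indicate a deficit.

-421.1

Goods: 1690.9 - 2992.2 + 4835.5 - 4279.6 - 628.9 = -1374.3
Services: -170.1 + 540.0 + 786.9 + 624.1 = 1780.9
Primary income: -518.8 + 296.1 - 192.4 - 371.3 = -786.4
Secondary income: 93.8 - 135.1 = -41.3
Current account = (-1374.3) + 1780.9 + (-786.4) + (-41.3) = -421.1
(Excluded from the current account — capital account: acquisition of foreign patents and trademarks (non-produced assets) 124.7, debt forgiveness received from foreign official creditors 90.5, sale of embassy land to a foreign government 160.5; financial account: new loans extended by domestic banks to foreign borrowers 520.4, domestic pension funds' purchases of foreign equities 653.3, acquisition of a foreign subsidiary by a resident firm (outward FDI) 1228.3.)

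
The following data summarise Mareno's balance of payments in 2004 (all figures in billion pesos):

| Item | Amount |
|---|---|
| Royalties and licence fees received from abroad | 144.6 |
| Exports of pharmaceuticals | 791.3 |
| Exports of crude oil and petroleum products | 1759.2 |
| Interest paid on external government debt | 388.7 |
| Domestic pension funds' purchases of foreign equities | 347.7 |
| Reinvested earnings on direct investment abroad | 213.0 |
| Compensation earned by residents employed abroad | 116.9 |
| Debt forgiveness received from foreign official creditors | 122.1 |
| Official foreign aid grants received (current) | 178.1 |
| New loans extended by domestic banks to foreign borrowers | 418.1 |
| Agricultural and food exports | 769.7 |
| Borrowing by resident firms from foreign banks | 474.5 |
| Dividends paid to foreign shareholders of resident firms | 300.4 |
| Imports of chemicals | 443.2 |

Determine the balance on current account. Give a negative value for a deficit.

Goods: 769.7 - 443.2 + 1759.2 + 791.3 = 2877.0
Services: 144.6
Primary income: -300.4 + 116.9 + 213.0 - 388.7 = -359.2
Secondary income: 178.1
Current account = 2877.0 + 144.6 + (-359.2) + 178.1 = 2840.5
(Excluded from the current account — financial account: domestic pension funds' purchases of foreign equities 347.7, new loans extended by domestic banks to foreign borrowers 418.1, borrowing by resident firms from foreign banks 474.5; capital account: debt forgiveness received from foreign official creditors 122.1.)

2840.5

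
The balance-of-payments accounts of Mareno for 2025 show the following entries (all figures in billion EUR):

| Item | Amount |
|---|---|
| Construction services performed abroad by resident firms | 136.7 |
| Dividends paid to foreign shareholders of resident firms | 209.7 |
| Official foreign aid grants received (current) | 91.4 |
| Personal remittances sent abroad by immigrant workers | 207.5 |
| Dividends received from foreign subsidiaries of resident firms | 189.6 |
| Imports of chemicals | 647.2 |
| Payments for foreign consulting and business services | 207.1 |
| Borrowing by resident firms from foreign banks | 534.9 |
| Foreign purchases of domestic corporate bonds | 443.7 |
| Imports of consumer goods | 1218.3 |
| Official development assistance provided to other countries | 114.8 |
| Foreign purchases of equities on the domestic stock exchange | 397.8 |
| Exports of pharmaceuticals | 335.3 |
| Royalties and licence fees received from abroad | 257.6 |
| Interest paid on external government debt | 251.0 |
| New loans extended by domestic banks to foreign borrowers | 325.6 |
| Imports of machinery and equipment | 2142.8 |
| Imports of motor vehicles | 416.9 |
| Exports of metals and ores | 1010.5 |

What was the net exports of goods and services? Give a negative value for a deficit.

Goods: -416.9 - 2142.8 + 1010.5 - 647.2 + 335.3 - 1218.3 = -3079.4
Services: -207.1 + 257.6 + 136.7 = 187.2
Trade balance = -3079.4 + 187.2 = -2892.2
(Excluded from the trade balance — primary income: dividends paid to foreign shareholders of resident firms 209.7, dividends received from foreign subsidiaries of resident firms 189.6, interest paid on external government debt 251.0; secondary income: official foreign aid grants received (current) 91.4, personal remittances sent abroad by immigrant workers 207.5, official development assistance provided to other countries 114.8; financial account: borrowing by resident firms from foreign banks 534.9, foreign purchases of domestic corporate bonds 443.7, foreign purchases of equities on the domestic stock exchange 397.8, new loans extended by domestic banks to foreign borrowers 325.6.)

-2892.2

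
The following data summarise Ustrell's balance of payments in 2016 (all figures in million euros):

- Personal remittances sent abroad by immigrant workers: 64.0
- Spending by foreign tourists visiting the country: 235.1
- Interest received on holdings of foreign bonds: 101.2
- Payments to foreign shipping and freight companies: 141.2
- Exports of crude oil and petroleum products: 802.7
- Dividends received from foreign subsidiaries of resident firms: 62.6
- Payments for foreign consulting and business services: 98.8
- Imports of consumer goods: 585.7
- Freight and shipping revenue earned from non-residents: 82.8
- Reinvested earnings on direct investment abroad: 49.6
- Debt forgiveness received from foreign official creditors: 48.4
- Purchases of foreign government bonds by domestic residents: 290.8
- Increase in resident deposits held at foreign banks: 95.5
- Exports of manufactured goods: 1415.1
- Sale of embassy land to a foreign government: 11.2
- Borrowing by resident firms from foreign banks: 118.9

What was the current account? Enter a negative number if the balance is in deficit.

1859.4

Goods: 1415.1 - 585.7 + 802.7 = 1632.1
Services: -98.8 - 141.2 + 82.8 + 235.1 = 77.9
Primary income: 49.6 + 62.6 + 101.2 = 213.4
Secondary income: -64.0
Current account = 1632.1 + 77.9 + 213.4 + (-64.0) = 1859.4
(Excluded from the current account — capital account: debt forgiveness received from foreign official creditors 48.4, sale of embassy land to a foreign government 11.2; financial account: purchases of foreign government bonds by domestic residents 290.8, increase in resident deposits held at foreign banks 95.5, borrowing by resident firms from foreign banks 118.9.)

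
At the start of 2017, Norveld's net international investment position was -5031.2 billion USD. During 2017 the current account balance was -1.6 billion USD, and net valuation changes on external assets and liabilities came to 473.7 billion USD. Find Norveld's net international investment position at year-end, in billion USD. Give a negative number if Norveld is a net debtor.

-4559.1

Change in NIIP = current account + net valuation change = -1.6 + 473.7 = 472.1
End-of-year NIIP = -5031.2 + 472.1 = -4559.1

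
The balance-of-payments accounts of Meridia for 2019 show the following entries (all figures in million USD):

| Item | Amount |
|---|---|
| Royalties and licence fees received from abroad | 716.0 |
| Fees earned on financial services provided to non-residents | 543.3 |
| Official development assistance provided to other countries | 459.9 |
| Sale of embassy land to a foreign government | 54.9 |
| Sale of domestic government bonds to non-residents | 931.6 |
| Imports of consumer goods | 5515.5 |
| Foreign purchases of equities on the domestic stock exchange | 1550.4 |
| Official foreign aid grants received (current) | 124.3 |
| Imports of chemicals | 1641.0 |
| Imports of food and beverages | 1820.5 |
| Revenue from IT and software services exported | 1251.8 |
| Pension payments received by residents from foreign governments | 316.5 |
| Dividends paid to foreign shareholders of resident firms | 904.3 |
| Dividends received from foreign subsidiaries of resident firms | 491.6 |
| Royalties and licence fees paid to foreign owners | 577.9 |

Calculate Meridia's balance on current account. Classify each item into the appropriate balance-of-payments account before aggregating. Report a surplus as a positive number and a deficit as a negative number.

-7475.6

Goods: -5515.5 - 1820.5 - 1641.0 = -8977.0
Services: 716.0 + 1251.8 + 543.3 - 577.9 = 1933.2
Primary income: 491.6 - 904.3 = -412.7
Secondary income: -459.9 + 124.3 + 316.5 = -19.1
Current account = (-8977.0) + 1933.2 + (-412.7) + (-19.1) = -7475.6
(Excluded from the current account — capital account: sale of embassy land to a foreign government 54.9; financial account: sale of domestic government bonds to non-residents 931.6, foreign purchases of equities on the domestic stock exchange 1550.4.)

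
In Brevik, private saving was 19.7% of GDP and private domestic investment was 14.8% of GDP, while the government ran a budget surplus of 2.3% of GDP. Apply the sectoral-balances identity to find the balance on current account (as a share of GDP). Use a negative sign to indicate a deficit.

By the sectoral-balances identity, CA = (S_private - I) + (T - G).
Private balance = 19.7 - 14.8 = 4.9
Government balance (T - G) = 2.3
CA = 4.9 + 2.3 = 7.2

7.2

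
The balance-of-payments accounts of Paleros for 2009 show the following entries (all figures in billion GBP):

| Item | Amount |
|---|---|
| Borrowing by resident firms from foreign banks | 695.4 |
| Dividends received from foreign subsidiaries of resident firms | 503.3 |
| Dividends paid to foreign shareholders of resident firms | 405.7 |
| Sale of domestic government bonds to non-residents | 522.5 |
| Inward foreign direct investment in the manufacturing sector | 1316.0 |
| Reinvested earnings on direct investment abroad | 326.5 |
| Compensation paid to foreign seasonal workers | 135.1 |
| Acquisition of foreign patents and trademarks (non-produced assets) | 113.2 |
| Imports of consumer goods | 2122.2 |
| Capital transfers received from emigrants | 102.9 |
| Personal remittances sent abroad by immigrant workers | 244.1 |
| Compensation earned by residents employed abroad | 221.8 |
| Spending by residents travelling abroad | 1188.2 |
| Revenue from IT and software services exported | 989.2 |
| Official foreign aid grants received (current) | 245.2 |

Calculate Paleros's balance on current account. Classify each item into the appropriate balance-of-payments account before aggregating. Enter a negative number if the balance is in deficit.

-1809.3

Goods: -2122.2
Services: 989.2 - 1188.2 = -199.0
Primary income: 326.5 - 135.1 + 221.8 + 503.3 - 405.7 = 510.8
Secondary income: 245.2 - 244.1 = 1.1
Current account = (-2122.2) + (-199.0) + 510.8 + 1.1 = -1809.3
(Excluded from the current account — financial account: borrowing by resident firms from foreign banks 695.4, sale of domestic government bonds to non-residents 522.5, inward foreign direct investment in the manufacturing sector 1316.0; capital account: acquisition of foreign patents and trademarks (non-produced assets) 113.2, capital transfers received from emigrants 102.9.)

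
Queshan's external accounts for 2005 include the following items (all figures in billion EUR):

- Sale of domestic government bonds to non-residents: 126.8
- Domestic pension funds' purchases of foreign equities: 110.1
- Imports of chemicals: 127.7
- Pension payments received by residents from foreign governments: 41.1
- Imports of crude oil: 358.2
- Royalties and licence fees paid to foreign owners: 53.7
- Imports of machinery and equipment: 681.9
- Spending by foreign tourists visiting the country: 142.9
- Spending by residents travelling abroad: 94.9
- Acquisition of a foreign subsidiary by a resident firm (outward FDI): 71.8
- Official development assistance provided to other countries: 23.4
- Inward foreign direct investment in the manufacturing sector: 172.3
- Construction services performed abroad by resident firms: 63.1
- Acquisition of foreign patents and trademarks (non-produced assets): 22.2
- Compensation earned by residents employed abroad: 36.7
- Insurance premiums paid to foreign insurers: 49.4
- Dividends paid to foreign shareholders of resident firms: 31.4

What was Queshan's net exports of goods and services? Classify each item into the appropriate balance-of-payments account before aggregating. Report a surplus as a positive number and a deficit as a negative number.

Goods: -127.7 - 681.9 - 358.2 = -1167.8
Services: 63.1 - 94.9 + 142.9 - 53.7 - 49.4 = 8.0
Trade balance = -1167.8 + 8.0 = -1159.8
(Excluded from the trade balance — financial account: sale of domestic government bonds to non-residents 126.8, domestic pension funds' purchases of foreign equities 110.1, acquisition of a foreign subsidiary by a resident firm (outward FDI) 71.8, inward foreign direct investment in the manufacturing sector 172.3; secondary income: pension payments received by residents from foreign governments 41.1, official development assistance provided to other countries 23.4; capital account: acquisition of foreign patents and trademarks (non-produced assets) 22.2; primary income: compensation earned by residents employed abroad 36.7, dividends paid to foreign shareholders of resident firms 31.4.)

-1159.8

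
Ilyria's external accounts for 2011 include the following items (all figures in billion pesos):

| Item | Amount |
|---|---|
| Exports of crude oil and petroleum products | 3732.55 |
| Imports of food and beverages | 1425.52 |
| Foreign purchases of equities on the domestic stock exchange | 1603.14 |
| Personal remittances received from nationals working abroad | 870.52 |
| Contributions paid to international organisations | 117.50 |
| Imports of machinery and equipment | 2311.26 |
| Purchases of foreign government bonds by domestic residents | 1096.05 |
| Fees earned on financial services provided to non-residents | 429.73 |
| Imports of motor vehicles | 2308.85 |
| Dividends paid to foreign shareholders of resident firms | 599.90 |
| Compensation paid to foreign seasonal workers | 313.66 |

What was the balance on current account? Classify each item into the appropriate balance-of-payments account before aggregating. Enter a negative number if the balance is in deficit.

-2043.89

Goods: -2308.85 + 3732.55 - 2311.26 - 1425.52 = -2313.08
Services: 429.73
Primary income: -313.66 - 599.90 = -913.56
Secondary income: -117.50 + 870.52 = 753.02
Current account = (-2313.08) + 429.73 + (-913.56) + 753.02 = -2043.89
(Excluded from the current account — financial account: foreign purchases of equities on the domestic stock exchange 1603.14, purchases of foreign government bonds by domestic residents 1096.05.)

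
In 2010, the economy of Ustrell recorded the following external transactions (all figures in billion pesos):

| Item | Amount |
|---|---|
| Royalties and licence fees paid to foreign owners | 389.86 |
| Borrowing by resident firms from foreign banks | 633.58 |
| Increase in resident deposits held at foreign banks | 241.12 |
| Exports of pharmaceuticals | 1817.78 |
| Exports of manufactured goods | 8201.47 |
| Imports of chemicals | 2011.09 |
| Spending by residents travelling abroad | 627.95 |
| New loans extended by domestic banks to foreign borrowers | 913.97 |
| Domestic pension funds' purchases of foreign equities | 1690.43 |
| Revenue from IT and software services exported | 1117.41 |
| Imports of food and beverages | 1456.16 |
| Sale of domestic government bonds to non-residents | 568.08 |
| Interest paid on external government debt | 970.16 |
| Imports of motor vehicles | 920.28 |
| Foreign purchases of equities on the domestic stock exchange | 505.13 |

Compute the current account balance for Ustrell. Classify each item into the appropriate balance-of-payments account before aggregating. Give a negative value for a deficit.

Goods: -2011.09 + 1817.78 + 8201.47 - 1456.16 - 920.28 = 5631.72
Services: -389.86 - 627.95 + 1117.41 = 99.60
Primary income: -970.16
Current account = 5631.72 + 99.60 + (-970.16) = 4761.16
(Excluded from the current account — financial account: borrowing by resident firms from foreign banks 633.58, increase in resident deposits held at foreign banks 241.12, new loans extended by domestic banks to foreign borrowers 913.97, domestic pension funds' purchases of foreign equities 1690.43, sale of domestic government bonds to non-residents 568.08, foreign purchases of equities on the domestic stock exchange 505.13.)

4761.16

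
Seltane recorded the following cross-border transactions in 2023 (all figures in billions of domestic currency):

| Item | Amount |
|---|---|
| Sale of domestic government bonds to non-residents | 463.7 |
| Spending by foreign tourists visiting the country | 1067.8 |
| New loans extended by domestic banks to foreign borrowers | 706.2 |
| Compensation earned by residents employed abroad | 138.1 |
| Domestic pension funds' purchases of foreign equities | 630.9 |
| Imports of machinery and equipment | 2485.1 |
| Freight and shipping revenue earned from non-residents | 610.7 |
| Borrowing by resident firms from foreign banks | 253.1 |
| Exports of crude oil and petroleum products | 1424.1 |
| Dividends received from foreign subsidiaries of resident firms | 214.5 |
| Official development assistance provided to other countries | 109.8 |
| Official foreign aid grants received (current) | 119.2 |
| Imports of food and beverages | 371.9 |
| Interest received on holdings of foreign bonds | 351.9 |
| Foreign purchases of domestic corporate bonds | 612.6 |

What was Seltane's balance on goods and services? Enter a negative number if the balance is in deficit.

245.6

Goods: -371.9 - 2485.1 + 1424.1 = -1432.9
Services: 610.7 + 1067.8 = 1678.5
Trade balance = -1432.9 + 1678.5 = 245.6
(Excluded from the trade balance — financial account: sale of domestic government bonds to non-residents 463.7, new loans extended by domestic banks to foreign borrowers 706.2, domestic pension funds' purchases of foreign equities 630.9, borrowing by resident firms from foreign banks 253.1, foreign purchases of domestic corporate bonds 612.6; primary income: compensation earned by residents employed abroad 138.1, dividends received from foreign subsidiaries of resident firms 214.5, interest received on holdings of foreign bonds 351.9; secondary income: official development assistance provided to other countries 109.8, official foreign aid grants received (current) 119.2.)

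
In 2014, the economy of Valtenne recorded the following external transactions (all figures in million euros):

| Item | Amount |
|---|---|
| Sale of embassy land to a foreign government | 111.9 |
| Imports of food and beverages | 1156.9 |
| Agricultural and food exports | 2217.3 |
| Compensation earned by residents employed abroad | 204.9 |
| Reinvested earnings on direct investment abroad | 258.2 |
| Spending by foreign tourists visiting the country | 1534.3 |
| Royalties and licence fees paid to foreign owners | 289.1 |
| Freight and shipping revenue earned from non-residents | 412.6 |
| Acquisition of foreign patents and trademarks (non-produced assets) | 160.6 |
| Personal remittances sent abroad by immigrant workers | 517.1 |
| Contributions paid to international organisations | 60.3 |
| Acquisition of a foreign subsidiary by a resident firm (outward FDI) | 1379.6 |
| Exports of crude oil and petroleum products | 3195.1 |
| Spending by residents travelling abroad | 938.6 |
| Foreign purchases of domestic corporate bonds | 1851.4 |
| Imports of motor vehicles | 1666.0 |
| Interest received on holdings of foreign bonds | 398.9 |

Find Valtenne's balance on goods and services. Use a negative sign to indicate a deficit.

3308.7

Goods: -1156.9 + 3195.1 - 1666.0 + 2217.3 = 2589.5
Services: 1534.3 + 412.6 - 289.1 - 938.6 = 719.2
Trade balance = 2589.5 + 719.2 = 3308.7
(Excluded from the trade balance — capital account: sale of embassy land to a foreign government 111.9, acquisition of foreign patents and trademarks (non-produced assets) 160.6; primary income: compensation earned by residents employed abroad 204.9, reinvested earnings on direct investment abroad 258.2, interest received on holdings of foreign bonds 398.9; secondary income: personal remittances sent abroad by immigrant workers 517.1, contributions paid to international organisations 60.3; financial account: acquisition of a foreign subsidiary by a resident firm (outward FDI) 1379.6, foreign purchases of domestic corporate bonds 1851.4.)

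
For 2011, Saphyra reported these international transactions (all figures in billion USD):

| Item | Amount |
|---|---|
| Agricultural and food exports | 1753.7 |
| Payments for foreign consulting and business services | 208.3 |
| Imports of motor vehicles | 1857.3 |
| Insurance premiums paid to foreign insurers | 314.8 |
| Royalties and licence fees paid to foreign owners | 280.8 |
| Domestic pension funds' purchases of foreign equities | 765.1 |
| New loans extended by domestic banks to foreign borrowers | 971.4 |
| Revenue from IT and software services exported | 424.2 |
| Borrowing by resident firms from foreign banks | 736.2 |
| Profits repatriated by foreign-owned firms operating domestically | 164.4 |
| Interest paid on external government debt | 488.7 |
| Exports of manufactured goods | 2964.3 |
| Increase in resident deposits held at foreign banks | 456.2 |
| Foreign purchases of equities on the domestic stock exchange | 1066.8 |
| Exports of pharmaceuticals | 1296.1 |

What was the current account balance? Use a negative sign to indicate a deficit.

3124.0

Goods: 1296.1 + 1753.7 - 1857.3 + 2964.3 = 4156.8
Services: -314.8 - 208.3 - 280.8 + 424.2 = -379.7
Primary income: -164.4 - 488.7 = -653.1
Current account = 4156.8 + (-379.7) + (-653.1) = 3124.0
(Excluded from the current account — financial account: domestic pension funds' purchases of foreign equities 765.1, new loans extended by domestic banks to foreign borrowers 971.4, borrowing by resident firms from foreign banks 736.2, increase in resident deposits held at foreign banks 456.2, foreign purchases of equities on the domestic stock exchange 1066.8.)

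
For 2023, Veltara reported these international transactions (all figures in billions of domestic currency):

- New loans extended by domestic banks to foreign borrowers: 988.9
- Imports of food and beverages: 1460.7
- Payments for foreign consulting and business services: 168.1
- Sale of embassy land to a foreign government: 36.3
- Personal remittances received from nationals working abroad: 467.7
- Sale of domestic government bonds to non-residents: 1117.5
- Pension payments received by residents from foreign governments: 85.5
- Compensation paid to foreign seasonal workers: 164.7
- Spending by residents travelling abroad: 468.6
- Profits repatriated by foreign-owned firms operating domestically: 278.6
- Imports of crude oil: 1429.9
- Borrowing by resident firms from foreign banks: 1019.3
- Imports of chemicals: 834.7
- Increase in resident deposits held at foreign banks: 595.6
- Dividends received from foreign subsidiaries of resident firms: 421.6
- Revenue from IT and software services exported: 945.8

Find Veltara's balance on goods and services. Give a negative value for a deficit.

Goods: -1429.9 - 834.7 - 1460.7 = -3725.3
Services: -168.1 - 468.6 + 945.8 = 309.1
Trade balance = -3725.3 + 309.1 = -3416.2
(Excluded from the trade balance — financial account: new loans extended by domestic banks to foreign borrowers 988.9, sale of domestic government bonds to non-residents 1117.5, borrowing by resident firms from foreign banks 1019.3, increase in resident deposits held at foreign banks 595.6; capital account: sale of embassy land to a foreign government 36.3; secondary income: personal remittances received from nationals working abroad 467.7, pension payments received by residents from foreign governments 85.5; primary income: compensation paid to foreign seasonal workers 164.7, profits repatriated by foreign-owned firms operating domestically 278.6, dividends received from foreign subsidiaries of resident firms 421.6.)

-3416.2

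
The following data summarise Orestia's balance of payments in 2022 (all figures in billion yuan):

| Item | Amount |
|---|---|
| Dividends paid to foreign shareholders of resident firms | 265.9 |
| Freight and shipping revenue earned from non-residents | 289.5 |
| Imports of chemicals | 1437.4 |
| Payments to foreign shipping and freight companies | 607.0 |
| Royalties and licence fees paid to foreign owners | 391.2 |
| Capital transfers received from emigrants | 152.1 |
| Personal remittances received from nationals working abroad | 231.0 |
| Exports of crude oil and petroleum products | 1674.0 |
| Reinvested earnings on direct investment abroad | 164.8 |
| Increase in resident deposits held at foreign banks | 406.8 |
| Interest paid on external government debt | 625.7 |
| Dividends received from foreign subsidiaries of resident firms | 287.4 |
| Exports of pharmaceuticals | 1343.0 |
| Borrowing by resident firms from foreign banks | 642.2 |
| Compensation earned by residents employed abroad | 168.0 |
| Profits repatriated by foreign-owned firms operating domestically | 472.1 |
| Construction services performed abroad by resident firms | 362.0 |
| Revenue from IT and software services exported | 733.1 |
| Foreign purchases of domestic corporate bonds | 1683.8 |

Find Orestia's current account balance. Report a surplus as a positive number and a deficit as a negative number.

Goods: -1437.4 + 1674.0 + 1343.0 = 1579.6
Services: 289.5 + 733.1 - 391.2 - 607.0 + 362.0 = 386.4
Primary income: -265.9 + 287.4 + 168.0 - 625.7 + 164.8 - 472.1 = -743.5
Secondary income: 231.0
Current account = 1579.6 + 386.4 + (-743.5) + 231.0 = 1453.5
(Excluded from the current account — capital account: capital transfers received from emigrants 152.1; financial account: increase in resident deposits held at foreign banks 406.8, borrowing by resident firms from foreign banks 642.2, foreign purchases of domestic corporate bonds 1683.8.)

1453.5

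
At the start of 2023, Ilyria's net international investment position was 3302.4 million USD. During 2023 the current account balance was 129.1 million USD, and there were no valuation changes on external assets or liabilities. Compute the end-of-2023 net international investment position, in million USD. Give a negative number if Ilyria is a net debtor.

3431.5

With no valuation effects, change in NIIP = current account = 129.1
End-of-year NIIP = 3302.4 + 129.1 = 3431.5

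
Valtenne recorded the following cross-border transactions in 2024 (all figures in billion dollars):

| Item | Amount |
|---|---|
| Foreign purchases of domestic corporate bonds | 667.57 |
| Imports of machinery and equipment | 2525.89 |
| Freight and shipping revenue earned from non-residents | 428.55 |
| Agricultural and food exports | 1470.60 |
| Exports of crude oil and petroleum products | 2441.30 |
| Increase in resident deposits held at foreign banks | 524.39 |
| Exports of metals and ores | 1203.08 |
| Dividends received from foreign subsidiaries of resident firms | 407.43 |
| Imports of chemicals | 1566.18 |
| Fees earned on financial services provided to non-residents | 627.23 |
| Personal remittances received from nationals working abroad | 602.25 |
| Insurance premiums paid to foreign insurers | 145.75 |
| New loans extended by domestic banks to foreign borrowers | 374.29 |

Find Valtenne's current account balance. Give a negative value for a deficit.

Goods: 1470.60 + 1203.08 - 1566.18 + 2441.30 - 2525.89 = 1022.91
Services: -145.75 + 627.23 + 428.55 = 910.03
Primary income: 407.43
Secondary income: 602.25
Current account = 1022.91 + 910.03 + 407.43 + 602.25 = 2942.62
(Excluded from the current account — financial account: foreign purchases of domestic corporate bonds 667.57, increase in resident deposits held at foreign banks 524.39, new loans extended by domestic banks to foreign borrowers 374.29.)

2942.62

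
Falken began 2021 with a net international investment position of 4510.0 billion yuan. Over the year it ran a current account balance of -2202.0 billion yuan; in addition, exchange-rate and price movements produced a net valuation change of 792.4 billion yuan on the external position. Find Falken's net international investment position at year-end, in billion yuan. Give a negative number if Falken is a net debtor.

3100.4

Change in NIIP = current account + net valuation change = -2202.0 + 792.4 = -1409.6
End-of-year NIIP = 4510.0 + (-1409.6) = 3100.4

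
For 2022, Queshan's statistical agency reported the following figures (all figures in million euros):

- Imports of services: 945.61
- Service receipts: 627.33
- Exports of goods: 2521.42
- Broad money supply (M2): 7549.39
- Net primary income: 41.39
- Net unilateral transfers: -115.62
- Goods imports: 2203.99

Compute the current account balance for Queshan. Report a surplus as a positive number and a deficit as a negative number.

-75.08

Goods balance = 2521.42 - 2203.99 = 317.43
Services balance = 627.33 - 945.61 = -318.28
Trade balance (goods + services) = 317.43 + (-318.28) = -0.85
Net primary income = 41.39
Net secondary income = -115.62
Current account = -0.85 + 41.39 + (-115.62) = -75.08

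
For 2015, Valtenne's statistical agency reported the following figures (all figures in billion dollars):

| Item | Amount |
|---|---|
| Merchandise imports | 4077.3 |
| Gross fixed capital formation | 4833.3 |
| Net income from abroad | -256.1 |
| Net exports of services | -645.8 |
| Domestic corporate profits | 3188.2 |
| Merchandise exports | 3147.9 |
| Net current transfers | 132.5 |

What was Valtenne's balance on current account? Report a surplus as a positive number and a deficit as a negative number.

-1698.8

Goods balance = 3147.9 - 4077.3 = -929.4
Services balance = -645.8
Trade balance (goods + services) = -929.4 + (-645.8) = -1575.2
Net primary income = -256.1
Net secondary income = 132.5
Current account = -1575.2 + (-256.1) + 132.5 = -1698.8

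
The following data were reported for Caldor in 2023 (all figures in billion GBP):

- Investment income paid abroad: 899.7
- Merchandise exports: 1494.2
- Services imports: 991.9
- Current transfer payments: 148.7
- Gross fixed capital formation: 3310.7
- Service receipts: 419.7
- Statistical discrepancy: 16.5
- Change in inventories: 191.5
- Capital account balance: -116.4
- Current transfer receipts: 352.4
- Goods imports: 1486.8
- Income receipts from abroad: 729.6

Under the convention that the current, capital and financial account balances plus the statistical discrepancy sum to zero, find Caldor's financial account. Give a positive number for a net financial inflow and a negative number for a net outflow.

631.1

Goods balance = 1494.2 - 1486.8 = 7.4
Services balance = 419.7 - 991.9 = -572.2
Trade balance (goods + services) = 7.4 + (-572.2) = -564.8
Net primary income = 729.6 - 899.7 = -170.1
Net secondary income = 352.4 - 148.7 = 203.7
Current account = -564.8 + (-170.1) + 203.7 = -531.2
Financial account = -(-531.2 + (-116.4) + 16.5) = 631.1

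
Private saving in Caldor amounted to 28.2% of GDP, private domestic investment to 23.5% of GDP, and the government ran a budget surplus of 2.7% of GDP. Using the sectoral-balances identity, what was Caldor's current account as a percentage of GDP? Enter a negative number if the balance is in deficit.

By the sectoral-balances identity, CA = (S_private - I) + (T - G).
Private balance = 28.2 - 23.5 = 4.7
Government balance (T - G) = 2.7
CA = 4.7 + 2.7 = 7.4

7.4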